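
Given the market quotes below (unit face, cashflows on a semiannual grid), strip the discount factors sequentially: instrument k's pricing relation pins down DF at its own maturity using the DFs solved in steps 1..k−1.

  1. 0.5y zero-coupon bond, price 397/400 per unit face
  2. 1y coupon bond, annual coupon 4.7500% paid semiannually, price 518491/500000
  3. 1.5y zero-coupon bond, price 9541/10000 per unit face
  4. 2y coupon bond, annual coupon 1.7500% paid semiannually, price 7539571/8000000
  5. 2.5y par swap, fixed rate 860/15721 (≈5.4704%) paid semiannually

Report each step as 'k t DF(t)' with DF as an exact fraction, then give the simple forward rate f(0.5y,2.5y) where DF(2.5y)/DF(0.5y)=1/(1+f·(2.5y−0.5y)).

1 1/2 397/400
2 1 9899/10000
3 3/2 9541/10000
4 2 568/625
5 5/2 871/1000
f(0.5y,2.5y) = ((397/400)/(871/1000) − 1)/(2) = 243/3484 ≈ 6.9747%

step 1 [0.5y] zero: DF = P = 397/400 ≈ 0.992500
step 2 [1y] bond c/2=19/800: DF=(518491/500000 − 19/800·(0.992500))/(1+19/800) = 9899/10000 ≈ 0.989900
step 3 [1.5y] zero: DF = P = 9541/10000 ≈ 0.954100
step 4 [2y] bond c/2=7/800: DF=(7539571/8000000 − 7/800·(0.992500+0.989900+0.954100))/(1+7/800) = 568/625 ≈ 0.908800
step 5 [2.5y] swap r/2=430/15721: DF=(1 − 430/15721·(0.992500+0.989900+0.954100+0.908800))/(1+430/15721) = 871/1000 ≈ 0.871000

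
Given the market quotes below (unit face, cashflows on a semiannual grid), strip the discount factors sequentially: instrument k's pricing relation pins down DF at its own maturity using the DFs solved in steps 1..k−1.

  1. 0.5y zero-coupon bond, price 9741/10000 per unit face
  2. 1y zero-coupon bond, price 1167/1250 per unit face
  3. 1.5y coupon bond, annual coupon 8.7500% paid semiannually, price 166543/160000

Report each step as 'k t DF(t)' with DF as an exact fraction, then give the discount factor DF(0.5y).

step 1 [0.5y] zero: DF = P = 9741/10000 ≈ 0.974100
step 2 [1y] zero: DF = P = 1167/1250 ≈ 0.933600
step 3 [1.5y] bond c/2=7/160: DF=(166543/160000 − 7/160·(0.974100+0.933600))/(1+7/160) = 9173/10000 ≈ 0.917300

1 1/2 9741/10000
2 1 1167/1250
3 3/2 9173/10000
DF(0.5y) = 9741/10000 ≈ 0.974100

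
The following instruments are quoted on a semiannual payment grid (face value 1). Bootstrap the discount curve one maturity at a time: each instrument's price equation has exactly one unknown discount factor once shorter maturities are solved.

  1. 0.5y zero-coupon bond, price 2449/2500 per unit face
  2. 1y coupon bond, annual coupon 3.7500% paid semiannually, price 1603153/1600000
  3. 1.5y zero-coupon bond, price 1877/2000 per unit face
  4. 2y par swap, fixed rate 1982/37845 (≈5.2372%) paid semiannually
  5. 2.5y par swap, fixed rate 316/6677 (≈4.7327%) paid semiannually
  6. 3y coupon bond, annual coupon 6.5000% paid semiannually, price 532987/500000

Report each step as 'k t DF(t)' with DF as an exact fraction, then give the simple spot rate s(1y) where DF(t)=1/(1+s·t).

step 1 [0.5y] zero: DF = P = 2449/2500 ≈ 0.979600
step 2 [1y] bond c/2=3/160: DF=(1603153/1600000 − 3/160·(0.979600))/(1+3/160) = 1931/2000 ≈ 0.965500
step 3 [1.5y] zero: DF = P = 1877/2000 ≈ 0.938500
step 4 [2y] swap r/2=991/37845: DF=(1 − 991/37845·(0.979600+0.965500+0.938500))/(1+991/37845) = 9009/10000 ≈ 0.900900
step 5 [2.5y] swap r/2=158/6677: DF=(1 − 158/6677·(0.979600+0.965500+0.938500+0.900900))/(1+158/6677) = 4447/5000 ≈ 0.889400
step 6 [3y] bond c/2=13/400: DF=(532987/500000 − 13/400·(0.979600+0.965500+0.938500+0.900900+0.889400))/(1+13/400) = 8853/10000 ≈ 0.885300

1 1/2 2449/2500
2 1 1931/2000
3 3/2 1877/2000
4 2 9009/10000
5 5/2 4447/5000
6 3 8853/10000
s(1y) = (1/(1931/2000) − 1)/(1) = 69/1931 ≈ 3.5733%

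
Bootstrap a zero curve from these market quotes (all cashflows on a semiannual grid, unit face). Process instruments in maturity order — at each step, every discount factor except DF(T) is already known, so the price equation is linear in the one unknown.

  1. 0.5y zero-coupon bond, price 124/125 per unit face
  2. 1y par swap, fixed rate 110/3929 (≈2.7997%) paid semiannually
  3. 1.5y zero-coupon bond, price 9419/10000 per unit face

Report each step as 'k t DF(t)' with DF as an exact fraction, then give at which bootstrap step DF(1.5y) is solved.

1 1/2 124/125
2 1 389/400
3 3/2 9419/10000
DF(1.5y) is solved at step 3

step 1 [0.5y] zero: DF = P = 124/125 ≈ 0.992000
step 2 [1y] swap r/2=55/3929: DF=(1 − 55/3929·(0.992000))/(1+55/3929) = 389/400 ≈ 0.972500
step 3 [1.5y] zero: DF = P = 9419/10000 ≈ 0.941900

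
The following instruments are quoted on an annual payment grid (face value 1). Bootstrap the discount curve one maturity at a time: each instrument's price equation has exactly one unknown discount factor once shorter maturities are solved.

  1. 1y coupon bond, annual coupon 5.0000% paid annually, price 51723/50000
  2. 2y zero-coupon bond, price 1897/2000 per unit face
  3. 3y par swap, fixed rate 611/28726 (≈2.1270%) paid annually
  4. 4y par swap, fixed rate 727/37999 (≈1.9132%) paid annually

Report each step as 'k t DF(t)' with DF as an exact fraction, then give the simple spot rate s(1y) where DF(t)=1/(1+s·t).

1 1 2463/2500
2 2 1897/2000
3 3 9389/10000
4 4 9273/10000
s(1y) = (1/(2463/2500) − 1)/(1) = 37/2463 ≈ 1.5022%

step 1 [1y] bond c/1=1/20: DF=(51723/50000 − 1/20·(0))/(1+1/20) = 2463/2500 ≈ 0.985200
step 2 [2y] zero: DF = P = 1897/2000 ≈ 0.948500
step 3 [3y] swap r/1=611/28726: DF=(1 − 611/28726·(0.985200+0.948500))/(1+611/28726) = 9389/10000 ≈ 0.938900
step 4 [4y] swap r/1=727/37999: DF=(1 − 727/37999·(0.985200+0.948500+0.938900))/(1+727/37999) = 9273/10000 ≈ 0.927300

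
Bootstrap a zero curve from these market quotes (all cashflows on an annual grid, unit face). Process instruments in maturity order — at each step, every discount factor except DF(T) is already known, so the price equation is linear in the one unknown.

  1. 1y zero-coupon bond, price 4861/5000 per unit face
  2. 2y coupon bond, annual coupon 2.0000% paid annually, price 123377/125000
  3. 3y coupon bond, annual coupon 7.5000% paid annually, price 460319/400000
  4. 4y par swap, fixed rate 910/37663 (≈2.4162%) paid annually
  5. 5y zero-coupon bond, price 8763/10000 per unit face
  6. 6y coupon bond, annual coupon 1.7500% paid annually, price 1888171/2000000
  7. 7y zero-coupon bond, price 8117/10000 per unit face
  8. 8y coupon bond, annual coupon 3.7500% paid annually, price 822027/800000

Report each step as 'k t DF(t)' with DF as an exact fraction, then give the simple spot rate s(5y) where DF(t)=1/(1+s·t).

step 1 [1y] zero: DF = P = 4861/5000 ≈ 0.972200
step 2 [2y] bond c/1=1/50: DF=(123377/125000 − 1/50·(0.972200))/(1+1/50) = 4743/5000 ≈ 0.948600
step 3 [3y] bond c/1=3/40: DF=(460319/400000 − 3/40·(0.972200+0.948600))/(1+3/40) = 1873/2000 ≈ 0.936500
step 4 [4y] swap r/1=910/37663: DF=(1 − 910/37663·(0.972200+0.948600+0.936500))/(1+910/37663) = 909/1000 ≈ 0.909000
step 5 [5y] zero: DF = P = 8763/10000 ≈ 0.876300
step 6 [6y] bond c/1=7/400: DF=(1888171/2000000 − 7/400·(0.972200+0.948600+0.936500+0.909000+0.876300))/(1+7/400) = 106/125 ≈ 0.848000
step 7 [7y] zero: DF = P = 8117/10000 ≈ 0.811700
step 8 [8y] bond c/1=3/80: DF=(822027/800000 − 3/80·(0.972200+0.948600+0.936500+0.909000+0.876300+0.848000+0.811700))/(1+3/80) = 3813/5000 ≈ 0.762600

1 1 4861/5000
2 2 4743/5000
3 3 1873/2000
4 4 909/1000
5 5 8763/10000
6 6 106/125
7 7 8117/10000
8 8 3813/5000
s(5y) = (1/(8763/10000) − 1)/(5) = 1237/43815 ≈ 2.8232%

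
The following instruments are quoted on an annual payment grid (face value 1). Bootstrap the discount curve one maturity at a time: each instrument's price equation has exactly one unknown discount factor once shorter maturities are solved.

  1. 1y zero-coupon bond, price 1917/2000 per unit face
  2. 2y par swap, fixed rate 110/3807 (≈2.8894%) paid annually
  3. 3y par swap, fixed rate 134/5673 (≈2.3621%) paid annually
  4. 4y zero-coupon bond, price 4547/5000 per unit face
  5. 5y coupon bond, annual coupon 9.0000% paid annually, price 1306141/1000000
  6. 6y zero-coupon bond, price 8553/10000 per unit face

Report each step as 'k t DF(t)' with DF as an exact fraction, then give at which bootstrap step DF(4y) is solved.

step 1 [1y] zero: DF = P = 1917/2000 ≈ 0.958500
step 2 [2y] swap r/1=110/3807: DF=(1 − 110/3807·(0.958500))/(1+110/3807) = 189/200 ≈ 0.945000
step 3 [3y] swap r/1=134/5673: DF=(1 − 134/5673·(0.958500+0.945000))/(1+134/5673) = 933/1000 ≈ 0.933000
step 4 [4y] zero: DF = P = 4547/5000 ≈ 0.909400
step 5 [5y] bond c/1=9/100: DF=(1306141/1000000 − 9/100·(0.958500+0.945000+0.933000+0.909400))/(1+9/100) = 889/1000 ≈ 0.889000
step 6 [6y] zero: DF = P = 8553/10000 ≈ 0.855300

1 1 1917/2000
2 2 189/200
3 3 933/1000
4 4 4547/5000
5 5 889/1000
6 6 8553/10000
DF(4y) is solved at step 4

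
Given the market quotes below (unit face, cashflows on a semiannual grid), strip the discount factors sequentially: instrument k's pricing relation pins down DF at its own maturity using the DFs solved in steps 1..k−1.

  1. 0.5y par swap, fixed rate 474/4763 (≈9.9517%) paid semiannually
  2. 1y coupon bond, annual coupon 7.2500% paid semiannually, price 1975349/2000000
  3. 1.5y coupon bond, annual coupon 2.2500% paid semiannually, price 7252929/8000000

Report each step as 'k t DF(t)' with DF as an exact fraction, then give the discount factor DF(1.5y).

1 1/2 4763/5000
2 1 4599/5000
3 3/2 8757/10000
DF(1.5y) = 8757/10000 ≈ 0.875700

step 1 [0.5y] swap r/2=237/4763: DF=(1 − 237/4763·(0))/(1+237/4763) = 4763/5000 ≈ 0.952600
step 2 [1y] bond c/2=29/800: DF=(1975349/2000000 − 29/800·(0.952600))/(1+29/800) = 4599/5000 ≈ 0.919800
step 3 [1.5y] bond c/2=9/800: DF=(7252929/8000000 − 9/800·(0.952600+0.919800))/(1+9/800) = 8757/10000 ≈ 0.875700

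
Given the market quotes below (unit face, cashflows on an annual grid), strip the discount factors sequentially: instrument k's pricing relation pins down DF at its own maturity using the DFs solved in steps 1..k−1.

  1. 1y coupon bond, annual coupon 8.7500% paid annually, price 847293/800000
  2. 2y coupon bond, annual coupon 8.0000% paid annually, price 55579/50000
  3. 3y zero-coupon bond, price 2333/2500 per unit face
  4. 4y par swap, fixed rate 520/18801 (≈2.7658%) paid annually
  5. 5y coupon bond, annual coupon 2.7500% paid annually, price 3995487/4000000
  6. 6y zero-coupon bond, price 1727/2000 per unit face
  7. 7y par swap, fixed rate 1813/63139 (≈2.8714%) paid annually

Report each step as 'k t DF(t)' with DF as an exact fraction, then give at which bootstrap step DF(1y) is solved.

1 1 9739/10000
2 2 9571/10000
3 3 2333/2500
4 4 112/125
5 5 1743/2000
6 6 1727/2000
7 7 8187/10000
DF(1y) is solved at step 1

step 1 [1y] bond c/1=7/80: DF=(847293/800000 − 7/80·(0))/(1+7/80) = 9739/10000 ≈ 0.973900
step 2 [2y] bond c/1=2/25: DF=(55579/50000 − 2/25·(0.973900))/(1+2/25) = 9571/10000 ≈ 0.957100
step 3 [3y] zero: DF = P = 2333/2500 ≈ 0.933200
step 4 [4y] swap r/1=520/18801: DF=(1 − 520/18801·(0.973900+0.957100+0.933200))/(1+520/18801) = 112/125 ≈ 0.896000
step 5 [5y] bond c/1=11/400: DF=(3995487/4000000 − 11/400·(0.973900+0.957100+0.933200+0.896000))/(1+11/400) = 1743/2000 ≈ 0.871500
step 6 [6y] zero: DF = P = 1727/2000 ≈ 0.863500
step 7 [7y] swap r/1=1813/63139: DF=(1 − 1813/63139·(0.973900+0.957100+0.933200+0.896000+0.871500+0.863500))/(1+1813/63139) = 8187/10000 ≈ 0.818700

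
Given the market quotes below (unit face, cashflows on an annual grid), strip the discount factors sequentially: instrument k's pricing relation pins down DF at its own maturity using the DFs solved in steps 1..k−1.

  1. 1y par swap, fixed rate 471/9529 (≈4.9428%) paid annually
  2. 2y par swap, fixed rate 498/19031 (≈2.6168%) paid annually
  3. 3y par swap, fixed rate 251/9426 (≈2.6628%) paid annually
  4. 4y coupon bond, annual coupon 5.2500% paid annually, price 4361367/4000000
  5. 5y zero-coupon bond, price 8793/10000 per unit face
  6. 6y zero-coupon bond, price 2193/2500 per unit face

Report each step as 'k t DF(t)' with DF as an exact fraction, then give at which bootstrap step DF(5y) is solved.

step 1 [1y] swap r/1=471/9529: DF=(1 − 471/9529·(0))/(1+471/9529) = 9529/10000 ≈ 0.952900
step 2 [2y] swap r/1=498/19031: DF=(1 − 498/19031·(0.952900))/(1+498/19031) = 4751/5000 ≈ 0.950200
step 3 [3y] swap r/1=251/9426: DF=(1 − 251/9426·(0.952900+0.950200))/(1+251/9426) = 9247/10000 ≈ 0.924700
step 4 [4y] bond c/1=21/400: DF=(4361367/4000000 − 21/400·(0.952900+0.950200+0.924700))/(1+21/400) = 8949/10000 ≈ 0.894900
step 5 [5y] zero: DF = P = 8793/10000 ≈ 0.879300
step 6 [6y] zero: DF = P = 2193/2500 ≈ 0.877200

1 1 9529/10000
2 2 4751/5000
3 3 9247/10000
4 4 8949/10000
5 5 8793/10000
6 6 2193/2500
DF(5y) is solved at step 5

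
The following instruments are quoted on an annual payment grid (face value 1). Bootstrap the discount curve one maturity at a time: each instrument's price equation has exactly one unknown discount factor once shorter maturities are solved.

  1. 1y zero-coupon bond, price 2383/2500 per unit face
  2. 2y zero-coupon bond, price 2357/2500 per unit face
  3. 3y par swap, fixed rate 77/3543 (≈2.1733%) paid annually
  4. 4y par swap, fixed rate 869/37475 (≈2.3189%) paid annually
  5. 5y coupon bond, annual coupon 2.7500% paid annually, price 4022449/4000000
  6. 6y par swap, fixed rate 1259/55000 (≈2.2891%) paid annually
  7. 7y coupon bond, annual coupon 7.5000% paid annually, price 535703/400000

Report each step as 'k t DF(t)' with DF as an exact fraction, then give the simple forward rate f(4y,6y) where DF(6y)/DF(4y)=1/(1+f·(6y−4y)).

1 1 2383/2500
2 2 2357/2500
3 3 1173/1250
4 4 9131/10000
5 5 549/625
6 6 8741/10000
7 7 8621/10000
f(4y,6y) = ((9131/10000)/(8741/10000) − 1)/(2) = 195/8741 ≈ 2.2309%

step 1 [1y] zero: DF = P = 2383/2500 ≈ 0.953200
step 2 [2y] zero: DF = P = 2357/2500 ≈ 0.942800
step 3 [3y] swap r/1=77/3543: DF=(1 − 77/3543·(0.953200+0.942800))/(1+77/3543) = 1173/1250 ≈ 0.938400
step 4 [4y] swap r/1=869/37475: DF=(1 − 869/37475·(0.953200+0.942800+0.938400))/(1+869/37475) = 9131/10000 ≈ 0.913100
step 5 [5y] bond c/1=11/400: DF=(4022449/4000000 − 11/400·(0.953200+0.942800+0.938400+0.913100))/(1+11/400) = 549/625 ≈ 0.878400
step 6 [6y] swap r/1=1259/55000: DF=(1 − 1259/55000·(0.953200+0.942800+0.938400+0.913100+0.878400))/(1+1259/55000) = 8741/10000 ≈ 0.874100
step 7 [7y] bond c/1=3/40: DF=(535703/400000 − 3/40·(0.953200+0.942800+0.938400+0.913100+0.878400+0.874100))/(1+3/40) = 8621/10000 ≈ 0.862100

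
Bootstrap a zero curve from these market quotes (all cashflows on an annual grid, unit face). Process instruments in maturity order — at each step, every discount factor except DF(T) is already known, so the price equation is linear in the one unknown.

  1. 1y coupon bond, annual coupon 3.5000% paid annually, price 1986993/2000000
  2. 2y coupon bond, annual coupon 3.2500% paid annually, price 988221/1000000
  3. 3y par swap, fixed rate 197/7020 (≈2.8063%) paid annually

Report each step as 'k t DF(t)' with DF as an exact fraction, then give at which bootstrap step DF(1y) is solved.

1 1 9599/10000
2 2 9269/10000
3 3 2303/2500
DF(1y) is solved at step 1

step 1 [1y] bond c/1=7/200: DF=(1986993/2000000 − 7/200·(0))/(1+7/200) = 9599/10000 ≈ 0.959900
step 2 [2y] bond c/1=13/400: DF=(988221/1000000 − 13/400·(0.959900))/(1+13/400) = 9269/10000 ≈ 0.926900
step 3 [3y] swap r/1=197/7020: DF=(1 − 197/7020·(0.959900+0.926900))/(1+197/7020) = 2303/2500 ≈ 0.921200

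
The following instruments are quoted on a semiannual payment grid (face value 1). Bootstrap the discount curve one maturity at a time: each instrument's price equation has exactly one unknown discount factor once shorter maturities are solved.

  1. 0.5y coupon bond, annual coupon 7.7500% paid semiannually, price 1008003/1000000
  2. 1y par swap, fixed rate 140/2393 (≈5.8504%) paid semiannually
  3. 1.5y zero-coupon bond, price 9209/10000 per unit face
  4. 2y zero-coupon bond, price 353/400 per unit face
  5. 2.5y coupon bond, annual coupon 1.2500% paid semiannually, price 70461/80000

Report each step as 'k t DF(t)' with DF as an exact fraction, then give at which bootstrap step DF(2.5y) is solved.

step 1 [0.5y] bond c/2=31/800: DF=(1008003/1000000 − 31/800·(0))/(1+31/800) = 1213/1250 ≈ 0.970400
step 2 [1y] swap r/2=70/2393: DF=(1 − 70/2393·(0.970400))/(1+70/2393) = 118/125 ≈ 0.944000
step 3 [1.5y] zero: DF = P = 9209/10000 ≈ 0.920900
step 4 [2y] zero: DF = P = 353/400 ≈ 0.882500
step 5 [2.5y] bond c/2=1/160: DF=(70461/80000 − 1/160·(0.970400+0.944000+0.920900+0.882500))/(1+1/160) = 4261/5000 ≈ 0.852200

1 1/2 1213/1250
2 1 118/125
3 3/2 9209/10000
4 2 353/400
5 5/2 4261/5000
DF(2.5y) is solved at step 5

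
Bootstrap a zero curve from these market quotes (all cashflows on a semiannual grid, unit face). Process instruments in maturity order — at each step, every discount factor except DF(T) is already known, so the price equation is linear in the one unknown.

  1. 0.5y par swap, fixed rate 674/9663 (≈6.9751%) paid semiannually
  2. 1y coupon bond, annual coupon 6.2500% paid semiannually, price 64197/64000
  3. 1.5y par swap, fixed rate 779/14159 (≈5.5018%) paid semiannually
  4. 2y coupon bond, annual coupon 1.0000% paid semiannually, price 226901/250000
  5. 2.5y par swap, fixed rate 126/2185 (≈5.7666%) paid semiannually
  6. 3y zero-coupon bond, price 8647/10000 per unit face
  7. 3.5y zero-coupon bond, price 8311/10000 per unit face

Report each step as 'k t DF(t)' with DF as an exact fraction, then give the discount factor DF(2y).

step 1 [0.5y] swap r/2=337/9663: DF=(1 − 337/9663·(0))/(1+337/9663) = 9663/10000 ≈ 0.966300
step 2 [1y] bond c/2=1/32: DF=(64197/64000 − 1/32·(0.966300))/(1+1/32) = 4717/5000 ≈ 0.943400
step 3 [1.5y] swap r/2=779/28318: DF=(1 − 779/28318·(0.966300+0.943400))/(1+779/28318) = 9221/10000 ≈ 0.922100
step 4 [2y] bond c/2=1/200: DF=(226901/250000 − 1/200·(0.966300+0.943400+0.922100))/(1+1/200) = 889/1000 ≈ 0.889000
step 5 [2.5y] swap r/2=63/2185: DF=(1 − 63/2185·(0.966300+0.943400+0.922100+0.889000))/(1+63/2185) = 8677/10000 ≈ 0.867700
step 6 [3y] zero: DF = P = 8647/10000 ≈ 0.864700
step 7 [3.5y] zero: DF = P = 8311/10000 ≈ 0.831100

1 1/2 9663/10000
2 1 4717/5000
3 3/2 9221/10000
4 2 889/1000
5 5/2 8677/10000
6 3 8647/10000
7 7/2 8311/10000
DF(2y) = 889/1000 ≈ 0.889000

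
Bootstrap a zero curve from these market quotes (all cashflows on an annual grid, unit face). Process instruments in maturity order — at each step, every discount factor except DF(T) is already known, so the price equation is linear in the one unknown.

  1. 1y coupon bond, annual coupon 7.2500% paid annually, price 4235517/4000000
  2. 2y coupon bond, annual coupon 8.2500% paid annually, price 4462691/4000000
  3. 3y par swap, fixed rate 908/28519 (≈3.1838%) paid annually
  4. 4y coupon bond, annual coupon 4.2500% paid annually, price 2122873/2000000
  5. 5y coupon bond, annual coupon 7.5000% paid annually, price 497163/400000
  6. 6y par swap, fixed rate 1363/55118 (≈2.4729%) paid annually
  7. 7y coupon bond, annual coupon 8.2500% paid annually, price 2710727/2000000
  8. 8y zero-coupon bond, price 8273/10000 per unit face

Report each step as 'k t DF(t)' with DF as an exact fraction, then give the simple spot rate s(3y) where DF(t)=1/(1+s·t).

1 1 9873/10000
2 2 4777/5000
3 3 2273/2500
4 4 9019/10000
5 5 8943/10000
6 6 8637/10000
7 7 104/125
8 8 8273/10000
s(3y) = (1/(2273/2500) − 1)/(3) = 227/6819 ≈ 3.3289%

step 1 [1y] bond c/1=29/400: DF=(4235517/4000000 − 29/400·(0))/(1+29/400) = 9873/10000 ≈ 0.987300
step 2 [2y] bond c/1=33/400: DF=(4462691/4000000 − 33/400·(0.987300))/(1+33/400) = 4777/5000 ≈ 0.955400
step 3 [3y] swap r/1=908/28519: DF=(1 − 908/28519·(0.987300+0.955400))/(1+908/28519) = 2273/2500 ≈ 0.909200
step 4 [4y] bond c/1=17/400: DF=(2122873/2000000 − 17/400·(0.987300+0.955400+0.909200))/(1+17/400) = 9019/10000 ≈ 0.901900
step 5 [5y] bond c/1=3/40: DF=(497163/400000 − 3/40·(0.987300+0.955400+0.909200+0.901900))/(1+3/40) = 8943/10000 ≈ 0.894300
step 6 [6y] swap r/1=1363/55118: DF=(1 − 1363/55118·(0.987300+0.955400+0.909200+0.901900+0.894300))/(1+1363/55118) = 8637/10000 ≈ 0.863700
step 7 [7y] bond c/1=33/400: DF=(2710727/2000000 − 33/400·(0.987300+0.955400+0.909200+0.901900+0.894300+0.863700))/(1+33/400) = 104/125 ≈ 0.832000
step 8 [8y] zero: DF = P = 8273/10000 ≈ 0.827300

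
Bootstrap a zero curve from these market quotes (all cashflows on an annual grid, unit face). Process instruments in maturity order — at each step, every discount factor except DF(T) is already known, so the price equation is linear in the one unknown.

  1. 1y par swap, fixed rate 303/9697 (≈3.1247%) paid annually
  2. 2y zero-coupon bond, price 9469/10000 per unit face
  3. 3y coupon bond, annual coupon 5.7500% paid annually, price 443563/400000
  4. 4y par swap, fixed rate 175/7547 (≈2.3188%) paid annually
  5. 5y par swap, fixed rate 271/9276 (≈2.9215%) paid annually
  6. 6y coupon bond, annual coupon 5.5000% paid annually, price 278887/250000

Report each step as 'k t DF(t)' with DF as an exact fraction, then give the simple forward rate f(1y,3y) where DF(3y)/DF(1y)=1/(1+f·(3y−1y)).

1 1 9697/10000
2 2 9469/10000
3 3 2361/2500
4 4 73/80
5 5 1729/2000
6 6 2039/2500
f(1y,3y) = ((9697/10000)/(2361/2500) − 1)/(2) = 253/18888 ≈ 1.3395%

step 1 [1y] swap r/1=303/9697: DF=(1 − 303/9697·(0))/(1+303/9697) = 9697/10000 ≈ 0.969700
step 2 [2y] zero: DF = P = 9469/10000 ≈ 0.946900
step 3 [3y] bond c/1=23/400: DF=(443563/400000 − 23/400·(0.969700+0.946900))/(1+23/400) = 2361/2500 ≈ 0.944400
step 4 [4y] swap r/1=175/7547: DF=(1 − 175/7547·(0.969700+0.946900+0.944400))/(1+175/7547) = 73/80 ≈ 0.912500
step 5 [5y] swap r/1=271/9276: DF=(1 − 271/9276·(0.969700+0.946900+0.944400+0.912500))/(1+271/9276) = 1729/2000 ≈ 0.864500
step 6 [6y] bond c/1=11/200: DF=(278887/250000 − 11/200·(0.969700+0.946900+0.944400+0.912500+0.864500))/(1+11/200) = 2039/2500 ≈ 0.815600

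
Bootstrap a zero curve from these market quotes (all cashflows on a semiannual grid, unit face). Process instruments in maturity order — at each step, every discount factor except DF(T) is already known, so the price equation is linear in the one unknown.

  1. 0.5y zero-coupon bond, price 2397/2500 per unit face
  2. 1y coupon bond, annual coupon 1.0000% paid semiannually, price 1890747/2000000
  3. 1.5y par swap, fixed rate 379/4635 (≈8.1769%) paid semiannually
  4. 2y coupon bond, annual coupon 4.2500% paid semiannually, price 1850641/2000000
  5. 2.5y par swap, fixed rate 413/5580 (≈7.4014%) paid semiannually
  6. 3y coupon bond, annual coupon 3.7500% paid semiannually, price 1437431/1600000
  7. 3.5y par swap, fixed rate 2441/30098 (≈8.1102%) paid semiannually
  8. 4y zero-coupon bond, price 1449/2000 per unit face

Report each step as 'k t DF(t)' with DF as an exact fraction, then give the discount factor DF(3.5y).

1 1/2 2397/2500
2 1 9359/10000
3 3/2 8863/10000
4 2 4241/5000
5 5/2 2087/2500
6 3 7997/10000
7 7/2 7559/10000
8 4 1449/2000
DF(3.5y) = 7559/10000 ≈ 0.755900

step 1 [0.5y] zero: DF = P = 2397/2500 ≈ 0.958800
step 2 [1y] bond c/2=1/200: DF=(1890747/2000000 − 1/200·(0.958800))/(1+1/200) = 9359/10000 ≈ 0.935900
step 3 [1.5y] swap r/2=379/9270: DF=(1 − 379/9270·(0.958800+0.935900))/(1+379/9270) = 8863/10000 ≈ 0.886300
step 4 [2y] bond c/2=17/800: DF=(1850641/2000000 − 17/800·(0.958800+0.935900+0.886300))/(1+17/800) = 4241/5000 ≈ 0.848200
step 5 [2.5y] swap r/2=413/11160: DF=(1 − 413/11160·(0.958800+0.935900+0.886300+0.848200))/(1+413/11160) = 2087/2500 ≈ 0.834800
step 6 [3y] bond c/2=3/160: DF=(1437431/1600000 − 3/160·(0.958800+0.935900+0.886300+0.848200+0.834800))/(1+3/160) = 7997/10000 ≈ 0.799700
step 7 [3.5y] swap r/2=2441/60196: DF=(1 − 2441/60196·(0.958800+0.935900+0.886300+0.848200+0.834800+0.799700))/(1+2441/60196) = 7559/10000 ≈ 0.755900
step 8 [4y] zero: DF = P = 1449/2000 ≈ 0.724500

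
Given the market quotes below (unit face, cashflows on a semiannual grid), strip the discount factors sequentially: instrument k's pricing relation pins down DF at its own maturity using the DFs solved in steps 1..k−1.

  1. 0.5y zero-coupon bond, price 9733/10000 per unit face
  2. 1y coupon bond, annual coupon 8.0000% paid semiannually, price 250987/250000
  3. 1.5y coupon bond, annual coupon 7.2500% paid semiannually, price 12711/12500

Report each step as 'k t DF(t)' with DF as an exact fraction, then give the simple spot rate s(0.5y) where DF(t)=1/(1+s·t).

1 1/2 9733/10000
2 1 9279/10000
3 3/2 2287/2500
s(0.5y) = (1/(9733/10000) − 1)/(1/2) = 534/9733 ≈ 5.4865%

step 1 [0.5y] zero: DF = P = 9733/10000 ≈ 0.973300
step 2 [1y] bond c/2=1/25: DF=(250987/250000 − 1/25·(0.973300))/(1+1/25) = 9279/10000 ≈ 0.927900
step 3 [1.5y] bond c/2=29/800: DF=(12711/12500 − 29/800·(0.973300+0.927900))/(1+29/800) = 2287/2500 ≈ 0.914800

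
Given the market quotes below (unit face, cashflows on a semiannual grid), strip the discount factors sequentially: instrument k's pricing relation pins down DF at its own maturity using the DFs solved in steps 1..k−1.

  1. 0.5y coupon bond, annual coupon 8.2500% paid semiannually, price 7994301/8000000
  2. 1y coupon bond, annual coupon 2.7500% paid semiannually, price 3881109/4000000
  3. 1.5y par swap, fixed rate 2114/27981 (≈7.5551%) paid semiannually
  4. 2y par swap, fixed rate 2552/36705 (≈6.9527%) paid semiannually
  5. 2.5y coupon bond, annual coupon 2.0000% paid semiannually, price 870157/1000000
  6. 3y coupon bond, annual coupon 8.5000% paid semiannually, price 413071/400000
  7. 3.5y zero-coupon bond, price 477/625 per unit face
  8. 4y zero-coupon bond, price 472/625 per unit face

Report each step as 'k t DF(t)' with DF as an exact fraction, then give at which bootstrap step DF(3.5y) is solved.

step 1 [0.5y] bond c/2=33/800: DF=(7994301/8000000 − 33/800·(0))/(1+33/800) = 9597/10000 ≈ 0.959700
step 2 [1y] bond c/2=11/800: DF=(3881109/4000000 − 11/800·(0.959700))/(1+11/800) = 9441/10000 ≈ 0.944100
step 3 [1.5y] swap r/2=1057/27981: DF=(1 − 1057/27981·(0.959700+0.944100))/(1+1057/27981) = 8943/10000 ≈ 0.894300
step 4 [2y] swap r/2=1276/36705: DF=(1 − 1276/36705·(0.959700+0.944100+0.894300))/(1+1276/36705) = 2181/2500 ≈ 0.872400
step 5 [2.5y] bond c/2=1/100: DF=(870157/1000000 − 1/100·(0.959700+0.944100+0.894300+0.872400))/(1+1/100) = 2063/2500 ≈ 0.825200
step 6 [3y] bond c/2=17/400: DF=(413071/400000 − 17/400·(0.959700+0.944100+0.894300+0.872400+0.825200))/(1+17/400) = 8073/10000 ≈ 0.807300
step 7 [3.5y] zero: DF = P = 477/625 ≈ 0.763200
step 8 [4y] zero: DF = P = 472/625 ≈ 0.755200

1 1/2 9597/10000
2 1 9441/10000
3 3/2 8943/10000
4 2 2181/2500
5 5/2 2063/2500
6 3 8073/10000
7 7/2 477/625
8 4 472/625
DF(3.5y) is solved at step 7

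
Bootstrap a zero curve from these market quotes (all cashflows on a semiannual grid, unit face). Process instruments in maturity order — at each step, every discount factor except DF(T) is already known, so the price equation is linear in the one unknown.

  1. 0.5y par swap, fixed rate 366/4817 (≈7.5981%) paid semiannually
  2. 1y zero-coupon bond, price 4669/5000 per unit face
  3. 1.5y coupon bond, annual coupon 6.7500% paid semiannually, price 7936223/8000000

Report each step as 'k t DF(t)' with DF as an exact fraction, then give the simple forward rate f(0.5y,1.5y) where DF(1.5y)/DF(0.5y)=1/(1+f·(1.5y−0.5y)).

1 1/2 4817/5000
2 1 4669/5000
3 3/2 8977/10000
f(0.5y,1.5y) = ((4817/5000)/(8977/10000) − 1)/(1) = 657/8977 ≈ 7.3187%

step 1 [0.5y] swap r/2=183/4817: DF=(1 − 183/4817·(0))/(1+183/4817) = 4817/5000 ≈ 0.963400
step 2 [1y] zero: DF = P = 4669/5000 ≈ 0.933800
step 3 [1.5y] bond c/2=27/800: DF=(7936223/8000000 − 27/800·(0.963400+0.933800))/(1+27/800) = 8977/10000 ≈ 0.897700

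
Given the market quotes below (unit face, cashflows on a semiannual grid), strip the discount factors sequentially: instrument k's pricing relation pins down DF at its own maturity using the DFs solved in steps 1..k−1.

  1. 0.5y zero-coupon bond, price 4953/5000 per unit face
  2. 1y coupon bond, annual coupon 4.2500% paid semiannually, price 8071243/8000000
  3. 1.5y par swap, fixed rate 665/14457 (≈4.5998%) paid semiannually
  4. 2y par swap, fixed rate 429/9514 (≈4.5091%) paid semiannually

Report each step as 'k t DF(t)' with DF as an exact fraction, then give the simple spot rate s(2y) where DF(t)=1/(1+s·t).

1 1/2 4953/5000
2 1 9673/10000
3 3/2 1867/2000
4 2 4571/5000
s(2y) = (1/(4571/5000) − 1)/(2) = 429/9142 ≈ 4.6926%

step 1 [0.5y] zero: DF = P = 4953/5000 ≈ 0.990600
step 2 [1y] bond c/2=17/800: DF=(8071243/8000000 − 17/800·(0.990600))/(1+17/800) = 9673/10000 ≈ 0.967300
step 3 [1.5y] swap r/2=665/28914: DF=(1 − 665/28914·(0.990600+0.967300))/(1+665/28914) = 1867/2000 ≈ 0.933500
step 4 [2y] swap r/2=429/19028: DF=(1 − 429/19028·(0.990600+0.967300+0.933500))/(1+429/19028) = 4571/5000 ≈ 0.914200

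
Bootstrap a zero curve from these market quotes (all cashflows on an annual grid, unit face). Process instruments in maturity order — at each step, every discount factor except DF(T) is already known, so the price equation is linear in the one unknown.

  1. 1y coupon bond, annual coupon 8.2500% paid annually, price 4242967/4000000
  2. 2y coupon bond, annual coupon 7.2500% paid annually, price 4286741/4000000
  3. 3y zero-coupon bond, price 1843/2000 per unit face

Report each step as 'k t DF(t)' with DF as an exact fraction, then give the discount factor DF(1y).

step 1 [1y] bond c/1=33/400: DF=(4242967/4000000 − 33/400·(0))/(1+33/400) = 9799/10000 ≈ 0.979900
step 2 [2y] bond c/1=29/400: DF=(4286741/4000000 − 29/400·(0.979900))/(1+29/400) = 933/1000 ≈ 0.933000
step 3 [3y] zero: DF = P = 1843/2000 ≈ 0.921500

1 1 9799/10000
2 2 933/1000
3 3 1843/2000
DF(1y) = 9799/10000 ≈ 0.979900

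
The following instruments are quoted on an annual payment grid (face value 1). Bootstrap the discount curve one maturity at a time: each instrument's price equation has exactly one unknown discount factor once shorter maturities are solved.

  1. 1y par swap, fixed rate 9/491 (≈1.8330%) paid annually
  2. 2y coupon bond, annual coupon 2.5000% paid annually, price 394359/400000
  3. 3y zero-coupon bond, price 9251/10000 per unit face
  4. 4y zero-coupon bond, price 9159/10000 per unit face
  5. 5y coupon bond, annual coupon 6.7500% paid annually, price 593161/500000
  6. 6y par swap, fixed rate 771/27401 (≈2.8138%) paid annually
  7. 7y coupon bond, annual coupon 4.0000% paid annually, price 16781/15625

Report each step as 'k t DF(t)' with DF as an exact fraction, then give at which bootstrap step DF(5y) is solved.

1 1 491/500
2 2 9379/10000
3 3 9251/10000
4 4 9159/10000
5 5 1747/2000
6 6 4229/5000
7 7 8219/10000
DF(5y) is solved at step 5

step 1 [1y] swap r/1=9/491: DF=(1 − 9/491·(0))/(1+9/491) = 491/500 ≈ 0.982000
step 2 [2y] bond c/1=1/40: DF=(394359/400000 − 1/40·(0.982000))/(1+1/40) = 9379/10000 ≈ 0.937900
step 3 [3y] zero: DF = P = 9251/10000 ≈ 0.925100
step 4 [4y] zero: DF = P = 9159/10000 ≈ 0.915900
step 5 [5y] bond c/1=27/400: DF=(593161/500000 − 27/400·(0.982000+0.937900+0.925100+0.915900))/(1+27/400) = 1747/2000 ≈ 0.873500
step 6 [6y] swap r/1=771/27401: DF=(1 − 771/27401·(0.982000+0.937900+0.925100+0.915900+0.873500))/(1+771/27401) = 4229/5000 ≈ 0.845800
step 7 [7y] bond c/1=1/25: DF=(16781/15625 − 1/25·(0.982000+0.937900+0.925100+0.915900+0.873500+0.845800))/(1+1/25) = 8219/10000 ≈ 0.821900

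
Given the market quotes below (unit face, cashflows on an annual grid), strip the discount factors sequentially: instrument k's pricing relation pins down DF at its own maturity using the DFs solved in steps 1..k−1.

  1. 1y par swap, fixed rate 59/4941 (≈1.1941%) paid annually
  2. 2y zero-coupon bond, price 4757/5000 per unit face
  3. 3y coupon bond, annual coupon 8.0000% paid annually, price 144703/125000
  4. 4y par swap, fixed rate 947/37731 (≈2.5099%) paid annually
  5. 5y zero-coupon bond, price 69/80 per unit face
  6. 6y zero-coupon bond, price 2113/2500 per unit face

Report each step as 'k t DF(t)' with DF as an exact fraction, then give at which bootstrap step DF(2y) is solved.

1 1 4941/5000
2 2 4757/5000
3 3 4641/5000
4 4 9053/10000
5 5 69/80
6 6 2113/2500
DF(2y) is solved at step 2

step 1 [1y] swap r/1=59/4941: DF=(1 − 59/4941·(0))/(1+59/4941) = 4941/5000 ≈ 0.988200
step 2 [2y] zero: DF = P = 4757/5000 ≈ 0.951400
step 3 [3y] bond c/1=2/25: DF=(144703/125000 − 2/25·(0.988200+0.951400))/(1+2/25) = 4641/5000 ≈ 0.928200
step 4 [4y] swap r/1=947/37731: DF=(1 − 947/37731·(0.988200+0.951400+0.928200))/(1+947/37731) = 9053/10000 ≈ 0.905300
step 5 [5y] zero: DF = P = 69/80 ≈ 0.862500
step 6 [6y] zero: DF = P = 2113/2500 ≈ 0.845200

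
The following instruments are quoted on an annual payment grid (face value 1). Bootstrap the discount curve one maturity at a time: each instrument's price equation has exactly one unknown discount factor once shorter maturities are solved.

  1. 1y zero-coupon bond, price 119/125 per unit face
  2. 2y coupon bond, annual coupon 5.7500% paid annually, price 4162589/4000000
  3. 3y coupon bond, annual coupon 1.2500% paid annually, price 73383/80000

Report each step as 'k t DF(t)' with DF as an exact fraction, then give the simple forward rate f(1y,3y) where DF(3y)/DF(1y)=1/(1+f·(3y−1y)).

step 1 [1y] zero: DF = P = 119/125 ≈ 0.952000
step 2 [2y] bond c/1=23/400: DF=(4162589/4000000 − 23/400·(0.952000))/(1+23/400) = 9323/10000 ≈ 0.932300
step 3 [3y] bond c/1=1/80: DF=(73383/80000 − 1/80·(0.952000+0.932300))/(1+1/80) = 8827/10000 ≈ 0.882700

1 1 119/125
2 2 9323/10000
3 3 8827/10000
f(1y,3y) = ((119/125)/(8827/10000) − 1)/(2) = 99/2522 ≈ 3.9255%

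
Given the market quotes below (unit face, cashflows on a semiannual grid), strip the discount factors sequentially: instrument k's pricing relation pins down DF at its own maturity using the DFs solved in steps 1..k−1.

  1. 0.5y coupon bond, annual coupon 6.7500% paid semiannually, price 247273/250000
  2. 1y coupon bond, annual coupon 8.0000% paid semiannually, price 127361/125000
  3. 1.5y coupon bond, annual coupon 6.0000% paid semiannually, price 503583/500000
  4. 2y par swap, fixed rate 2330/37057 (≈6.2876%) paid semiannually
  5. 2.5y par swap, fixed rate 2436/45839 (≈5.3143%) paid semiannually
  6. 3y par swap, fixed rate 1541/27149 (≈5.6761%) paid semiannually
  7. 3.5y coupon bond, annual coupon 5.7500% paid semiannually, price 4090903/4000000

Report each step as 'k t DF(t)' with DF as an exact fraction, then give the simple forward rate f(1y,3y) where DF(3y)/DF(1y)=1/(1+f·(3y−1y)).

step 1 [0.5y] bond c/2=27/800: DF=(247273/250000 − 27/800·(0))/(1+27/800) = 598/625 ≈ 0.956800
step 2 [1y] bond c/2=1/25: DF=(127361/125000 − 1/25·(0.956800))/(1+1/25) = 9429/10000 ≈ 0.942900
step 3 [1.5y] bond c/2=3/100: DF=(503583/500000 − 3/100·(0.956800+0.942900))/(1+3/100) = 369/400 ≈ 0.922500
step 4 [2y] swap r/2=1165/37057: DF=(1 − 1165/37057·(0.956800+0.942900+0.922500))/(1+1165/37057) = 1767/2000 ≈ 0.883500
step 5 [2.5y] swap r/2=1218/45839: DF=(1 − 1218/45839·(0.956800+0.942900+0.922500+0.883500))/(1+1218/45839) = 4391/5000 ≈ 0.878200
step 6 [3y] swap r/2=1541/54298: DF=(1 − 1541/54298·(0.956800+0.942900+0.922500+0.883500+0.878200))/(1+1541/54298) = 8459/10000 ≈ 0.845900
step 7 [3.5y] bond c/2=23/800: DF=(4090903/4000000 − 23/800·(0.956800+0.942900+0.922500+0.883500+0.878200+0.845900))/(1+23/800) = 1053/1250 ≈ 0.842400

1 1/2 598/625
2 1 9429/10000
3 3/2 369/400
4 2 1767/2000
5 5/2 4391/5000
6 3 8459/10000
7 7/2 1053/1250
f(1y,3y) = ((9429/10000)/(8459/10000) − 1)/(2) = 485/8459 ≈ 5.7335%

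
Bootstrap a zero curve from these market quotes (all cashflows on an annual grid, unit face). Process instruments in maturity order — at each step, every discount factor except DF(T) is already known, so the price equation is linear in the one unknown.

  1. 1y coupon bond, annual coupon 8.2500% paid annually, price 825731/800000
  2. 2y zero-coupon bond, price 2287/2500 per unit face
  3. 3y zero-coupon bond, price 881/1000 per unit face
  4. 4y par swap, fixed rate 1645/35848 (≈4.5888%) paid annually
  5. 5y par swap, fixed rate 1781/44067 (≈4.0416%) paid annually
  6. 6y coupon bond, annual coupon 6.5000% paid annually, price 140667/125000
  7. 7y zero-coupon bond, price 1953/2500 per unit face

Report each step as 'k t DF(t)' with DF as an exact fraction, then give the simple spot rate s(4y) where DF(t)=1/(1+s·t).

1 1 1907/2000
2 2 2287/2500
3 3 881/1000
4 4 1671/2000
5 5 8219/10000
6 6 7877/10000
7 7 1953/2500
s(4y) = (1/(1671/2000) − 1)/(4) = 329/6684 ≈ 4.9222%

step 1 [1y] bond c/1=33/400: DF=(825731/800000 − 33/400·(0))/(1+33/400) = 1907/2000 ≈ 0.953500
step 2 [2y] zero: DF = P = 2287/2500 ≈ 0.914800
step 3 [3y] zero: DF = P = 881/1000 ≈ 0.881000
step 4 [4y] swap r/1=1645/35848: DF=(1 − 1645/35848·(0.953500+0.914800+0.881000))/(1+1645/35848) = 1671/2000 ≈ 0.835500
step 5 [5y] swap r/1=1781/44067: DF=(1 − 1781/44067·(0.953500+0.914800+0.881000+0.835500))/(1+1781/44067) = 8219/10000 ≈ 0.821900
step 6 [6y] bond c/1=13/200: DF=(140667/125000 − 13/200·(0.953500+0.914800+0.881000+0.835500+0.821900))/(1+13/200) = 7877/10000 ≈ 0.787700
step 7 [7y] zero: DF = P = 1953/2500 ≈ 0.781200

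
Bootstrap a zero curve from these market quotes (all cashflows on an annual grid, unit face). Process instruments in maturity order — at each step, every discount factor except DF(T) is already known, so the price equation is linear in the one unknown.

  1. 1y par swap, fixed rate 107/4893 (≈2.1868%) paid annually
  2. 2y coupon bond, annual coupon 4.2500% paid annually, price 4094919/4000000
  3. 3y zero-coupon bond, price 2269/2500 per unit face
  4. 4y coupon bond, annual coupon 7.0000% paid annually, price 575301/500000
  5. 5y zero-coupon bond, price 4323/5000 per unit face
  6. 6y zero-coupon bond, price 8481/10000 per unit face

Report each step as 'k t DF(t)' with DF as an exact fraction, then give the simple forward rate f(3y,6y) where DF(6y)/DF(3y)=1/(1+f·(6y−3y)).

step 1 [1y] swap r/1=107/4893: DF=(1 − 107/4893·(0))/(1+107/4893) = 4893/5000 ≈ 0.978600
step 2 [2y] bond c/1=17/400: DF=(4094919/4000000 − 17/400·(0.978600))/(1+17/400) = 9421/10000 ≈ 0.942100
step 3 [3y] zero: DF = P = 2269/2500 ≈ 0.907600
step 4 [4y] bond c/1=7/100: DF=(575301/500000 − 7/100·(0.978600+0.942100+0.907600))/(1+7/100) = 8903/10000 ≈ 0.890300
step 5 [5y] zero: DF = P = 4323/5000 ≈ 0.864600
step 6 [6y] zero: DF = P = 8481/10000 ≈ 0.848100

1 1 4893/5000
2 2 9421/10000
3 3 2269/2500
4 4 8903/10000
5 5 4323/5000
6 6 8481/10000
f(3y,6y) = ((2269/2500)/(8481/10000) − 1)/(3) = 595/25443 ≈ 2.3386%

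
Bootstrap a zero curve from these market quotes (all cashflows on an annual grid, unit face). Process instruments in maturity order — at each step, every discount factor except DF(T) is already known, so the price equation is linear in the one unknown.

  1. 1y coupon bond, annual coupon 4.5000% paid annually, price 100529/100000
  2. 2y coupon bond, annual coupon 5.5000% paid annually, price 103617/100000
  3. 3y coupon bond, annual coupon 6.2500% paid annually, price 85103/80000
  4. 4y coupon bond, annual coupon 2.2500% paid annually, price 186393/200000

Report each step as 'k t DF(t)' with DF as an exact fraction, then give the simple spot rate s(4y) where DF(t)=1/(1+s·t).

1 1 481/500
2 2 233/250
3 3 4449/5000
4 4 4251/5000
s(4y) = (1/(4251/5000) − 1)/(4) = 749/17004 ≈ 4.4048%

step 1 [1y] bond c/1=9/200: DF=(100529/100000 − 9/200·(0))/(1+9/200) = 481/500 ≈ 0.962000
step 2 [2y] bond c/1=11/200: DF=(103617/100000 − 11/200·(0.962000))/(1+11/200) = 233/250 ≈ 0.932000
step 3 [3y] bond c/1=1/16: DF=(85103/80000 − 1/16·(0.962000+0.932000))/(1+1/16) = 4449/5000 ≈ 0.889800
step 4 [4y] bond c/1=9/400: DF=(186393/200000 − 9/400·(0.962000+0.932000+0.889800))/(1+9/400) = 4251/5000 ≈ 0.850200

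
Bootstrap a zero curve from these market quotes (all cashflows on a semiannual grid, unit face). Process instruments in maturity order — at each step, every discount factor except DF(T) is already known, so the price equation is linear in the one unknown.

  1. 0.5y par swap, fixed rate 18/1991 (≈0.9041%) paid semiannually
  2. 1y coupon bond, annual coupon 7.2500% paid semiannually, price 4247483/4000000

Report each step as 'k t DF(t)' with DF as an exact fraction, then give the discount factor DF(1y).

step 1 [0.5y] swap r/2=9/1991: DF=(1 − 9/1991·(0))/(1+9/1991) = 1991/2000 ≈ 0.995500
step 2 [1y] bond c/2=29/800: DF=(4247483/4000000 − 29/800·(0.995500))/(1+29/800) = 9899/10000 ≈ 0.989900

1 1/2 1991/2000
2 1 9899/10000
DF(1y) = 9899/10000 ≈ 0.989900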